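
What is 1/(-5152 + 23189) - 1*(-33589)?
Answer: 605844794/18037 ≈ 33589.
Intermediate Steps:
1/(-5152 + 23189) - 1*(-33589) = 1/18037 + 33589 = 605844794/18037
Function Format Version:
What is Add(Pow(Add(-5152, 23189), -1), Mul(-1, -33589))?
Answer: Rational(605844794, 18037) ≈ 33589.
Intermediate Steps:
Add(Pow(Add(-5152, 23189), -1), Mul(-1, -33589)) = Add(Pow(18037, -1), 33589) = Add(Rational(1, 18037), 33589) = Rational(605844794, 18037)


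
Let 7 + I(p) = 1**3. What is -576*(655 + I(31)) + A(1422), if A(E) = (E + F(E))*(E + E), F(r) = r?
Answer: 7714512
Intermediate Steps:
I(p) = -6 (I(p) = -7 + 1**3 = -7 + 1 = -6)
A(E) = 4*E**2 (A(E) = (E + E)*(E + E) = (2*E)*(2*E) = 4*E**2)
-576*(655 + I(31)) + A(1422) = -576*(655 - 6) + 4*1422**2 = -576*649 + 4*2022084 = -373824 + 8088336 = 7714512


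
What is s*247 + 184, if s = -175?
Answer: -43041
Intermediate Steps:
s*247 + 184 = -175*247 + 184 = -43225 + 184 = -43041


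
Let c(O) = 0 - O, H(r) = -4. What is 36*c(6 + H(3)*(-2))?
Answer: -504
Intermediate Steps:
c(O) = -O
36*c(6 + H(3)*(-2)) = 36*(-(6 - 4*(-2))) = 36*(-(6 + 8)) = 36*(-1*14) = 36*(-14) = -504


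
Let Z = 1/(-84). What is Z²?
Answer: 1/7056 ≈ 0.00014172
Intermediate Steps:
Z = -1/84 ≈ -0.011905
Z² = (-1/84)² = 1/7056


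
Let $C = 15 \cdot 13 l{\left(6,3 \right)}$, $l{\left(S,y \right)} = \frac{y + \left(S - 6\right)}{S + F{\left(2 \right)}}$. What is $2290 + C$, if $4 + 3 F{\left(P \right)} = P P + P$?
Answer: $\frac{9511}{4} \approx 2377.8$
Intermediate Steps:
$F{\left(P \right)} = - \frac{4}{3} + \frac{P}{3} + \frac{P^{2}}{3}$ ($F{\left(P \right)} = - \frac{4}{3} + \frac{P P + P}{3} = - \frac{4}{3} + \frac{P^{2} + P}{3} = - \frac{4}{3} + \frac{P + P^{2}}{3} = - \frac{4}{3} + \left(\frac{P}{3} + \frac{P^{2}}{3}\right) = - \frac{4}{3} + \frac{P}{3} + \frac{P^{2}}{3}$)
$l{\left(S,y \right)} = \frac{-6 + S + y}{\frac{2}{3} + S}$ ($l{\left(S,y \right)} = \frac{y + \left(S - 6\right)}{S + \left(- \frac{4}{3} + \frac{1}{3} \cdot 2 + \frac{2^{2}}{3}\right)} = \frac{y + \left(S - 6\right)}{S + \left(- \frac{4}{3} + \frac{2}{3} + \frac{1}{3} \cdot 4\right)} = \frac{y + \left(-6 + S\right)}{S + \left(- \frac{4}{3} + \frac{2}{3} + \frac{4}{3}\right)} = \frac{-6 + S + y}{S + \frac{2}{3}} = \frac{-6 + S + y}{\frac{2}{3} + S}$)
$C = \frac{351}{4}$ ($C = 15 \cdot 13 \frac{3 \left(-6 + 6 + 3\right)}{2 + 3 \cdot 6} = 195 \cdot 3 \frac{1}{2 + 18} \cdot 3 = 195 \cdot 3 \cdot \frac{1}{20} \cdot 3 = 195 \cdot \frac{9}{20} = \frac{351}{4} \approx 87.75$)
$2290 + C = 2290 + \frac{351}{4} = \frac{9511}{4}$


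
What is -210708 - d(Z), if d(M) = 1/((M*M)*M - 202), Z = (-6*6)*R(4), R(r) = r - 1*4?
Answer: -42563015/202 ≈ -2.1071e+5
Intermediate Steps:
R(r) = -4 + r (R(r) = r - 4 = -4 + r)
Z = 0 (Z = (-6*6)*(-4 + 4) = -36*0 = 0)
d(M) = 1/(-202 + M³) (d(M) = 1/(M²*M - 202) = 1/(M³ - 202) = 1/(-202 + M³))
-210708 - d(Z) = -210708 - 1/(-202 + 0³) = -210708 - 1/(-202 + 0) = -210708 - 1/(-202) = -210708 - 1*(-1/202) = -210708 + 1/202 = -42563015/202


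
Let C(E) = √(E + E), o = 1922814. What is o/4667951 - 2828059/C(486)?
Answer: 1922814/4667951 - 2828059*√3/54 ≈ -90710.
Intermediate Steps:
C(E) = √2*√E (C(E) = √(2*E) = √2*√E)
o/4667951 - 2828059/C(486) = 1922814/4667951 - 2828059*√3/54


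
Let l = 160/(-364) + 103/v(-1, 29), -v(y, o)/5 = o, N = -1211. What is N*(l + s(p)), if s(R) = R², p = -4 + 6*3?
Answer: -444791131/1885 ≈ -2.3596e+5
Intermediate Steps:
v(y, o) = -5*o
p = 14 (p = -4 + 18 = 14)
l = -15173/13195 (l = 160/(-364) + 103/((-5*29)) = 160*(-1/364) + 103/(-145) = -40/91 + 103*(-1/145) = -40/91 - 103/145 = -15173/13195 ≈ -1.1499)
N*(l + s(p)) = -1211*(-15173/13195 + 14²) = -1211*(-15173/13195 + 196) = -1211*2571047/13195 = -444791131/1885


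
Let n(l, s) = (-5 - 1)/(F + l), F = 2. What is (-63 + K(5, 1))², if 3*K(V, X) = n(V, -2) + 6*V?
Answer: 139129/49 ≈ 2839.4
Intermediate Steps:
n(l, s) = -6/(2 + l) (n(l, s) = (-5 - 1)/(2 + l) = -6/(2 + l))
K(V, X) = -2/(2 + V) + 2*V (K(V, X) = (-6/(2 + V) + 6*V)/3 = -2/(2 + V) + 2*V)
(-63 + K(5, 1))² = (-63 + 2*(-1 + 5*(2 + 5))/(2 + 5))² = (-63 + 2*(-1 + 5*7)/7)² = (-63 + 2*(⅐)*(-1 + 35))² = (-63 + 2*(⅐)*34)² = (-63 + 68/7)² = (-373/7)² = 139129/49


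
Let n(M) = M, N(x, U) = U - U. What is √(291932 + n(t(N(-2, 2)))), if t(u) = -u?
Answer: 2*√72983 ≈ 540.31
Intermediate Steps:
N(x, U) = 0
√(291932 + n(t(N(-2, 2)))) = √(291932 - 1*0) = √(291932 + 0) = √291932 = 2*√72983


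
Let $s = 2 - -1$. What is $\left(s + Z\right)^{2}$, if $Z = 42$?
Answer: $2025$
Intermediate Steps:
$s = 3$ ($s = 2 + 1 = 3$)
$\left(s + Z\right)^{2} = \left(3 + 42\right)^{2} = 45^{2} = 2025$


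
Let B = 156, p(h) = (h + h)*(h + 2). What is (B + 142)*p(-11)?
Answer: 59004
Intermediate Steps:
p(h) = 2*h*(2 + h) (p(h) = (2*h)*(2 + h) = 2*h*(2 + h))
(B + 142)*p(-11) = (156 + 142)*(2*(-11)*(2 - 11)) = 298*(2*(-11)*(-9)) = 298*198 = 59004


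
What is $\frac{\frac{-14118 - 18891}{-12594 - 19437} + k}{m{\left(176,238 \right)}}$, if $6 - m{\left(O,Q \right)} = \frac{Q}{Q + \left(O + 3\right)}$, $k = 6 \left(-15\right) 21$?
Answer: $- \frac{2803425253}{8057576} \approx -347.92$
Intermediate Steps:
$k = -1890$ ($k = \left(-90\right) 21 = -1890$)
$m{\left(O,Q \right)} = 6 - \frac{Q}{3 + O + Q}$ ($m{\left(O,Q \right)} = 6 - \frac{Q}{Q + \left(O + 3\right)} = 6 - \frac{Q}{Q + \left(3 + O\right)} = 6 - \frac{Q}{3 + O + Q}$)
$\frac{\frac{-14118 - 18891}{-12594 - 19437} + k}{m{\left(176,238 \right)}} = \frac{\frac{-14118 - 18891}{-12594 - 19437} - 1890}{\frac{1}{3 + 176 + 238} \left(18 + 5 \cdot 238 + 6 \cdot 176\right)} = \frac{- \frac{33009}{-32031} - 1890}{\frac{1}{417} \left(18 + 1190 + 1056\right)} = \frac{\left(-33009\right) \left(- \frac{1}{32031}\right) - 1890}{\frac{1}{417} \cdot 2264} = \frac{\frac{11003}{10677} - 1890}{\frac{2264}{417}} = \left(- \frac{20168527}{10677}\right) \frac{417}{2264} = - \frac{2803425253}{8057576}$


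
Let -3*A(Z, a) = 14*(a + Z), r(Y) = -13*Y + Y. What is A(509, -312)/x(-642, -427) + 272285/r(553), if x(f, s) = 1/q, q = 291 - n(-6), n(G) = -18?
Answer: -1885387349/6636 ≈ -2.8412e+5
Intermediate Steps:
r(Y) = -12*Y
q = 309 (q = 291 - 1*(-18) = 291 + 18 = 309)
x(f, s) = 1/309
A(Z, a) = -14*Z/3 - 14*a/3 (A(Z, a) = -14*(a + Z)/3 = -14*(Z + a)/3 = -(14*Z + 14*a)/3 = -14*Z/3 - 14*a/3)
A(509, -312)/x(-642, -427) + 272285/r(553) = (-14/3*509 - 14/3*(-312))/(1/309) + 272285/((-12*553)) = (-7126/3 + 1456)*309 + 272285/(-6636) = -2758/3*309 + 272285*(-1/6636) = -284074 - 272285/6636 = -1885387349/6636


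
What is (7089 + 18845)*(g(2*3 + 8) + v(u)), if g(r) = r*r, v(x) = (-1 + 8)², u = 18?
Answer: 6353830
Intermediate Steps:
v(x) = 49 (v(x) = 7² = 49)
g(r) = r²
(7089 + 18845)*(g(2*3 + 8) + v(u)) = (7089 + 18845)*((2*3 + 8)² + 49) = 25934*((6 + 8)² + 49) = 25934*(14² + 49) = 25934*(196 + 49) = 25934*245 = 6353830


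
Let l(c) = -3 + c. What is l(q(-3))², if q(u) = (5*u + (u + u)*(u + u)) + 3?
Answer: 441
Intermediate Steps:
q(u) = 3 + 4*u² + 5*u (q(u) = (5*u + (2*u)*(2*u)) + 3 = (5*u + 4*u²) + 3 = (4*u² + 5*u) + 3 = 3 + 4*u² + 5*u)
l(q(-3))² = (-3 + (3 + 4*(-3)² + 5*(-3)))² = (-3 + (3 + 4*9 - 15))² = (-3 + (3 + 36 - 15))² = (-3 + 24)² = 21² = 441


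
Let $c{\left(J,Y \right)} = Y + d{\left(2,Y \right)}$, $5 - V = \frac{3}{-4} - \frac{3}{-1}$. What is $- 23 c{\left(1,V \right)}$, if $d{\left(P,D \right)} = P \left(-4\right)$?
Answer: $\frac{483}{4} \approx 120.75$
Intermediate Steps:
$d{\left(P,D \right)} = - 4 P$
$V = \frac{11}{4}$ ($V = 5 - \left(\frac{3}{-4} - \frac{3}{-1}\right) = 5 - \left(3 \left(- \frac{1}{4}\right) - -3\right) = 5 - \left(- \frac{3}{4} + 3\right) = 5 - \frac{9}{4} = \frac{11}{4} \approx 2.75$)
$c{\left(J,Y \right)} = -8 + Y$ ($c{\left(J,Y \right)} = Y - 8 = -8 + Y$)
$- 23 c{\left(1,V \right)} = - 23 \left(-8 + \frac{11}{4}\right) = \left(-23\right) \left(- \frac{21}{4}\right) = \frac{483}{4}$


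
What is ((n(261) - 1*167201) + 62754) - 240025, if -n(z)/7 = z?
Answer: -346299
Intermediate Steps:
n(z) = -7*z
((n(261) - 1*167201) + 62754) - 240025 = ((-7*261 - 1*167201) + 62754) - 240025 = ((-1827 - 167201) + 62754) - 240025 = (-169028 + 62754) - 240025 = -106274 - 240025 = -346299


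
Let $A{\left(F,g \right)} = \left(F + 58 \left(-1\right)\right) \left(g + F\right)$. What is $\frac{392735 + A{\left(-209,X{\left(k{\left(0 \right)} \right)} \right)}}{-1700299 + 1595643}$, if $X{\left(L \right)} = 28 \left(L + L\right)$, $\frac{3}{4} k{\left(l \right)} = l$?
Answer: $- \frac{224269}{52328} \approx -4.2858$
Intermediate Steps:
$k{\left(l \right)} = \frac{4 l}{3}$
$X{\left(L \right)} = 56 L$ ($X{\left(L \right)} = 28 \cdot 2 L = 56 L$)
$A{\left(F,g \right)} = \left(-58 + F\right) \left(F + g\right)$ ($A{\left(F,g \right)} = \left(F - 58\right) \left(F + g\right) = \left(-58 + F\right) \left(F + g\right)$)
$\frac{392735 + A{\left(-209,X{\left(k{\left(0 \right)} \right)} \right)}}{-1700299 + 1595643} = \frac{392735 - \left(-12122 - 43681 + 267 \cdot 56 \cdot \frac{4}{3} \cdot 0\right)}{-1700299 + 1595643} = \frac{392735 + \left(43681 + 12122 - 58 \cdot 56 \cdot 0 - 209 \cdot 56 \cdot 0\right)}{-104656} = \left(392735 + \left(43681 + 12122 - 0 - 0\right)\right) \left(- \frac{1}{104656}\right) = \left(392735 + \left(43681 + 12122 + 0 + 0\right)\right) \left(- \frac{1}{104656}\right) = \left(392735 + 55803\right) \left(- \frac{1}{104656}\right) = 448538 \left(- \frac{1}{104656}\right) = - \frac{224269}{52328}$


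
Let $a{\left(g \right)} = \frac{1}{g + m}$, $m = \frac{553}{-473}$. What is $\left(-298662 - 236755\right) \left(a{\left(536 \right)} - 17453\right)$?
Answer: $\frac{2363958254878234}{252975} \approx 9.3446 \cdot 10^{9}$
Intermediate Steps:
$m = - \frac{553}{473}$ ($m = 553 \left(- \frac{1}{473}\right) = - \frac{553}{473} \approx -1.1691$)
$a{\left(g \right)} = \frac{1}{- \frac{553}{473} + g}$ ($a{\left(g \right)} = \frac{1}{g - \frac{553}{473}} = \frac{1}{- \frac{553}{473} + g}$)
$\left(-298662 - 236755\right) \left(a{\left(536 \right)} - 17453\right) = \left(-298662 - 236755\right) \left(\frac{473}{-553 + 473 \cdot 536} - 17453\right) = - 535417 \left(\frac{473}{-553 + 253528} - 17453\right) = - 535417 \left(\frac{473}{252975} - 17453\right) = \left(-535417\right) \left(- \frac{4415172202}{252975}\right) = \frac{2363958254878234}{252975}$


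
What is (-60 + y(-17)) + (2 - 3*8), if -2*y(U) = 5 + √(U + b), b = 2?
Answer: -169/2 - I*√15/2 ≈ -84.5 - 1.9365*I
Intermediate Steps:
y(U) = -5/2 - √(2 + U)/2 (y(U) = -(5 + √(U + 2))/2 = -(5 + √(2 + U))/2 = -5/2 - √(2 + U)/2)
(-60 + y(-17)) + (2 - 3*8) = (-60 + (-5/2 - √(2 - 17)/2)) + (2 - 3*8) = (-60 + (-5/2 - I*√15/2)) + (2 - 24) = (-60 + (-5/2 - I*√15/2)) - 22 = (-125/2 - I*√15/2) - 22 = -169/2 - I*√15/2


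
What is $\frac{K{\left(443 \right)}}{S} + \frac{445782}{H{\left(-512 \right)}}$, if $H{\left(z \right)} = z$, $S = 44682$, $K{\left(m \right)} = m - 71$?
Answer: $- \frac{1659853405}{1906432} \approx -870.66$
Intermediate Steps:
$K{\left(m \right)} = -71 + m$ ($K{\left(m \right)} = m - 71 = -71 + m$)
$\frac{K{\left(443 \right)}}{S} + \frac{445782}{H{\left(-512 \right)}} = \frac{-71 + 443}{44682} + \frac{445782}{-512} = 372 \cdot \frac{1}{44682} + 445782 \left(- \frac{1}{512}\right) = \frac{62}{7447} - \frac{222891}{256} = - \frac{1659853405}{1906432}$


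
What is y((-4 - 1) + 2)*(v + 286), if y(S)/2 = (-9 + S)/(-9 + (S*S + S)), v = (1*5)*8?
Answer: 2608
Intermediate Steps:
v = 40 (v = 5*8 = 40)
y(S) = 2*(-9 + S)/(-9 + S + S²) (y(S) = 2*((-9 + S)/(-9 + (S*S + S))) = 2*((-9 + S)/(-9 + (S² + S))) = 2*((-9 + S)/(-9 + (S + S²))) = 2*((-9 + S)/(-9 + S + S²)) = 2*(-9 + S)/(-9 + S + S²))
y((-4 - 1) + 2)*(v + 286) = (2*(-9 + ((-4 - 1) + 2))/(-9 + ((-4 - 1) + 2) + ((-4 - 1) + 2)²))*(40 + 286) = (2*(-9 + (-5 + 2))/(-9 + (-5 + 2) + (-5 + 2)²))*326 = (2*(-9 - 3)/(-9 - 3 + (-3)²))*326 = (2*(-12)/(-9 - 3 + 9))*326 = (2*(-12)/(-3))*326 = (2*(-⅓)*(-12))*326 = 8*326 = 2608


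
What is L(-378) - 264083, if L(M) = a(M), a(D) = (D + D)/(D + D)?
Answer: -264082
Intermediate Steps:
a(D) = 1 (a(D) = (2*D)/((2*D)) = (2*D)*(1/(2*D)) = 1)
L(M) = 1
L(-378) - 264083 = 1 - 264083 = -264082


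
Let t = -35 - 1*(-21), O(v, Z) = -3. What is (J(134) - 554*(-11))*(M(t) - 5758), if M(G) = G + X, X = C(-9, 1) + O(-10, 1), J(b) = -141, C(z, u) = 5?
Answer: -34348810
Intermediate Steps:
t = -14 (t = -35 + 21 = -14)
X = 2 (X = 5 - 3 = 2)
M(G) = 2 + G (M(G) = G + 2 = 2 + G)
(J(134) - 554*(-11))*(M(t) - 5758) = (-141 - 554*(-11))*((2 - 14) - 5758) = (-141 + 6094)*(-12 - 5758) = 5953*(-5770) = -34348810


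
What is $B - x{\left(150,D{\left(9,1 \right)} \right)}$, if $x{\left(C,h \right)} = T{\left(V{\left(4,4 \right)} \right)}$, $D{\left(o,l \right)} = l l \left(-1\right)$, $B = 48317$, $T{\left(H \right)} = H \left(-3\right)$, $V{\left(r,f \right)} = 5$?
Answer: $48332$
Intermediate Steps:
$T{\left(H \right)} = - 3 H$
$D{\left(o,l \right)} = - l^{2}$ ($D{\left(o,l \right)} = l^{2} \left(-1\right) = - l^{2}$)
$x{\left(C,h \right)} = -15$ ($x{\left(C,h \right)} = \left(-3\right) 5 = -15$)
$B - x{\left(150,D{\left(9,1 \right)} \right)} = 48317 - -15 = 48317 + 15 = 48332$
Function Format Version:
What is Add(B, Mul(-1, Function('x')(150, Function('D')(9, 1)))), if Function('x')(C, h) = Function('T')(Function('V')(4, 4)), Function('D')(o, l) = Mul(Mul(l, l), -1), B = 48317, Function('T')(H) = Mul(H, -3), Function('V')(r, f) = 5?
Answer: 48332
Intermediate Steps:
Function('T')(H) = Mul(-3, H)
Function('D')(o, l) = Mul(-1, Pow(l, 2)) (Function('D')(o, l) = Mul(Pow(l, 2), -1) = Mul(-1, Pow(l, 2)))
Function('x')(C, h) = -15 (Function('x')(C, h) = Mul(-3, 5) = -15)
Add(B, Mul(-1, Function('x')(150, Function('D')(9, 1)))) = Add(48317, Mul(-1, -15)) = Add(48317, 15) = 48332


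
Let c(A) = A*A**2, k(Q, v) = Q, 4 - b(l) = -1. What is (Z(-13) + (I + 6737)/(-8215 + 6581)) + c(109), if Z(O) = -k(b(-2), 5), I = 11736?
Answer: 2116050743/1634 ≈ 1.2950e+6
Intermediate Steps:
b(l) = 5 (b(l) = 4 - 1*(-1) = 4 + 1 = 5)
Z(O) = -5 (Z(O) = -1*5 = -5)
c(A) = A**3
(Z(-13) + (I + 6737)/(-8215 + 6581)) + c(109) = (-5 + (11736 + 6737)/(-8215 + 6581)) + 109**3 = (-5 + 18473/(-1634)) + 1295029 = (-5 + 18473*(-1/1634)) + 1295029 = (-5 - 18473/1634) + 1295029 = -26643/1634 + 1295029 = 2116050743/1634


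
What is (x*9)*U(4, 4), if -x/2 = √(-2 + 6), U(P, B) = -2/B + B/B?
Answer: -18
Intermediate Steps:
U(P, B) = 1 - 2/B (U(P, B) = -2/B + 1 = 1 - 2/B)
x = -4 (x = -2*√(-2 + 6) = -2*√4 = -2*2 = -4)
(x*9)*U(4, 4) = (-4*9)*((-2 + 4)/4) = -9*2 = -36*½ = -18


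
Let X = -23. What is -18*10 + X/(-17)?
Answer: -3037/17 ≈ -178.65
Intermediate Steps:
-18*10 + X/(-17) = -18*10 - 23/(-17) = -180 - 23*(-1/17) = -180 + 23/17 = -3037/17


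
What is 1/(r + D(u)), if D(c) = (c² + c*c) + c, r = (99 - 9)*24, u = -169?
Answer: 1/59113 ≈ 1.6917e-5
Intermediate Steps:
r = 2160 (r = 90*24 = 2160)
D(c) = c + 2*c² (D(c) = (c² + c²) + c = 2*c² + c = c + 2*c²)
1/(r + D(u)) = 1/(2160 - 169*(1 + 2*(-169))) = 1/(2160 - 169*(1 - 338)) = 1/(2160 - 169*(-337)) = 1/(2160 + 56953) = 1/59113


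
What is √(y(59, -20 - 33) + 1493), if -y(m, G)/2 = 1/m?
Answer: √5197015/59 ≈ 38.639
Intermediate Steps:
y(m, G) = -2/m
√(y(59, -20 - 33) + 1493) = √(-2/59 + 1493) = √(88085/59) = √5197015/59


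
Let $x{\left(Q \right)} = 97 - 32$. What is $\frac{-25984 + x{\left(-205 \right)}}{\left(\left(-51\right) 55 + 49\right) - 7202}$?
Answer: $\frac{25919}{9958} \approx 2.6028$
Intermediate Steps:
$x{\left(Q \right)} = 65$ ($x{\left(Q \right)} = 97 - 32 = 65$)
$\frac{-25984 + x{\left(-205 \right)}}{\left(\left(-51\right) 55 + 49\right) - 7202} = \frac{-25984 + 65}{\left(\left(-51\right) 55 + 49\right) - 7202} = - \frac{25919}{\left(-2805 + 49\right) - 7202} = - \frac{25919}{-2756 - 7202} = - \frac{25919}{-9958} = \left(-25919\right) \left(- \frac{1}{9958}\right) = \frac{25919}{9958}$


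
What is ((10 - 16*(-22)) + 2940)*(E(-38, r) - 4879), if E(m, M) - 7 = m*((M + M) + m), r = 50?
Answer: -23866856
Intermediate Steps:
E(m, M) = 7 + m*(m + 2*M) (E(m, M) = 7 + m*((M + M) + m) = 7 + m*(2*M + m) = 7 + m*(m + 2*M))
((10 - 16*(-22)) + 2940)*(E(-38, r) - 4879) = ((10 - 16*(-22)) + 2940)*((7 + (-38)**2 + 2*50*(-38)) - 4879) = ((10 + 352) + 2940)*((7 + 1444 - 3800) - 4879) = (362 + 2940)*(-2349 - 4879) = 3302*(-7228) = -23866856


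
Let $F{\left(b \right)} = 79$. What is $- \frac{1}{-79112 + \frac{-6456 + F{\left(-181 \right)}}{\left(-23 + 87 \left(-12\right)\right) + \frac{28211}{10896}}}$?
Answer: $\frac{11597821}{917457331160} \approx 1.2641 \cdot 10^{-5}$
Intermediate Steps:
$- \frac{1}{-79112 + \frac{-6456 + F{\left(-181 \right)}}{\left(-23 + 87 \left(-12\right)\right) + \frac{28211}{10896}}} = - \frac{1}{-79112 + \frac{-6456 + 79}{\left(-23 + 87 \left(-12\right)\right) + \frac{28211}{10896}}} = - \frac{1}{-79112 - \frac{6377}{\left(-23 - 1044\right) + 28211 \cdot \frac{1}{10896}}} = - \frac{1}{-79112 - \frac{6377}{-1067 + \frac{28211}{10896}}} = - \frac{1}{-79112 - \frac{6377}{- \frac{11597821}{10896}}} = - \frac{1}{-79112 - - \frac{69483792}{11597821}} = - \frac{1}{-79112 + \frac{69483792}{11597821}} = - \frac{1}{- \frac{917457331160}{11597821}} = \left(-1\right) \left(- \frac{11597821}{917457331160}\right) = \frac{11597821}{917457331160}$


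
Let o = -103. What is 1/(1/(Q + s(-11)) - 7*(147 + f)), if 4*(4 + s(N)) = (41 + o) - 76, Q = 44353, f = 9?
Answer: -88629/96782866 ≈ -0.00091575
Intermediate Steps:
s(N) = -77/2 (s(N) = -4 + ((41 - 103) - 76)/4 = -4 + (-62 - 76)/4 = -4 + (¼)*(-138) = -4 - 69/2 = -77/2)
1/(1/(Q + s(-11)) - 7*(147 + f)) = 1/(1/(44353 - 77/2) - 7*(147 + 9)) = 1/(1/(88629/2) - 7*156) = 1/(2/88629 - 1092) = 1/(-96782866/88629) = -88629/96782866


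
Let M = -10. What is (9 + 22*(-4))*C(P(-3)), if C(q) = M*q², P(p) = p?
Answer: 7110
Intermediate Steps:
C(q) = -10*q²
(9 + 22*(-4))*C(P(-3)) = (9 + 22*(-4))*(-10*(-3)²) = (9 - 88)*(-10*9) = -79*(-90) = 7110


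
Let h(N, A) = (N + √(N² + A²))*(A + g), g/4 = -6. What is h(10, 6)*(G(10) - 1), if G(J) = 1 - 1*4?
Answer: 720 + 144*√34 ≈ 1559.7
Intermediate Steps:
g = -24 (g = 4*(-6) = -24)
h(N, A) = (-24 + A)*(N + √(A² + N²)) (h(N, A) = (N + √(N² + A²))*(A - 24) = (N + √(A² + N²))*(-24 + A) = (-24 + A)*(N + √(A² + N²)))
G(J) = -3 (G(J) = 1 - 4 = -3)
h(10, 6)*(G(10) - 1) = (-24*10 - 24*√(6² + 10²) + 6*10 + 6*√(6² + 10²))*(-3 - 1) = (-240 - 24*√(36 + 100) + 60 + 6*√(36 + 100))*(-4) = (-240 - 48*√34 + 60 + 6*√136)*(-4) = (-240 - 48*√34 + 60 + 6*(2*√34))*(-4) = (-240 - 48*√34 + 60 + 12*√34)*(-4) = (-180 - 36*√34)*(-4) = 720 + 144*√34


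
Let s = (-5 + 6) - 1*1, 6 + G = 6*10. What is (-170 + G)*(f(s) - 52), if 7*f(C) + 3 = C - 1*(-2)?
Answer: 42340/7 ≈ 6048.6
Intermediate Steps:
G = 54 (G = -6 + 6*10 = -6 + 60 = 54)
s = 0 (s = 1 - 1 = 0)
f(C) = -⅐ + C/7 (f(C) = -3/7 + (C - 1*(-2))/7 = -3/7 + (C + 2)/7 = -3/7 + (2 + C)/7 = -3/7 + (2/7 + C/7) = -⅐ + C/7)
(-170 + G)*(f(s) - 52) = (-170 + 54)*((-⅐ + (⅐)*0) - 52) = -116*((-⅐ + 0) - 52) = -116*(-⅐ - 52) = -116*(-365/7) = 42340/7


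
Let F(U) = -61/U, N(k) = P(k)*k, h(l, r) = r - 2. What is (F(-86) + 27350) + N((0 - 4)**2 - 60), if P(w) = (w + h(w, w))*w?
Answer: -12632479/86 ≈ -1.4689e+5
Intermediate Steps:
h(l, r) = -2 + r
P(w) = w*(-2 + 2*w) (P(w) = (w + (-2 + w))*w = (-2 + 2*w)*w = w*(-2 + 2*w))
N(k) = 2*k**2*(-1 + k) (N(k) = (2*k*(-1 + k))*k = 2*k**2*(-1 + k))
(F(-86) + 27350) + N((0 - 4)**2 - 60) = (-61/(-86) + 27350) + 2*((0 - 4)**2 - 60)**2*(-1 + ((0 - 4)**2 - 60)) = (-61*(-1/86) + 27350) + 2*((-4)**2 - 60)**2*(-1 + ((-4)**2 - 60)) = (61/86 + 27350) + 2*(16 - 60)**2*(-1 + (16 - 60)) = 2352161/86 + 2*(-44)**2*(-1 - 44) = 2352161/86 + 2*1936*(-45) = 2352161/86 - 174240 = -12632479/86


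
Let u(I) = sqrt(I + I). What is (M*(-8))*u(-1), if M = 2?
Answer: -16*I*sqrt(2) ≈ -22.627*I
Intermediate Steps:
u(I) = sqrt(2)*sqrt(I) (u(I) = sqrt(2*I) = sqrt(2)*sqrt(I))
(M*(-8))*u(-1) = (2*(-8))*(sqrt(2)*sqrt(-1)) = -16*sqrt(2)*I = -16*I*sqrt(2)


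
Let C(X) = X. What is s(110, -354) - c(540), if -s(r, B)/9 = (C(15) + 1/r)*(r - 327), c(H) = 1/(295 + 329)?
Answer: 1006013681/34320 ≈ 29313.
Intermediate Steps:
c(H) = 1/624
s(r, B) = -9*(-327 + r)*(15 + 1/r) (s(r, B) = -9*(15 + 1/r)*(r - 327) = -9*(15 + 1/r)*(-327 + r) = -9*(-327 + r)*(15 + 1/r))
s(110, -354) - c(540) = (44136 - 135*110 + 2943/110) - 1*1/624 = (44136 - 14850 + 2943*(1/110)) - 1/624 = (44136 - 14850 + 2943/110) - 1/624 = 3224403/110 - 1/624 = 1006013681/34320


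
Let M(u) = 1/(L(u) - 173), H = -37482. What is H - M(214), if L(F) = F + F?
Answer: -9557911/255 ≈ -37482.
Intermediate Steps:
L(F) = 2*F
M(u) = 1/(-173 + 2*u) (M(u) = 1/(2*u - 173) = 1/(-173 + 2*u))
H - M(214) = -37482 - 1/(-173 + 2*214) = -37482 - 1/(-173 + 428) = -37482 - 1/255 = -9557911/255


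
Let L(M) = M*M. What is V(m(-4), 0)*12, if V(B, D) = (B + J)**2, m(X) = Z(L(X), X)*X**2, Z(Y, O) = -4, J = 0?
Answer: 49152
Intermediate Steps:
L(M) = M**2
m(X) = -4*X**2
V(B, D) = B**2 (V(B, D) = (B + 0)**2 = B**2)
V(m(-4), 0)*12 = (-4*(-4)**2)**2*12 = (-4*16)**2*12 = (-64)**2*12 = 4096*12 = 49152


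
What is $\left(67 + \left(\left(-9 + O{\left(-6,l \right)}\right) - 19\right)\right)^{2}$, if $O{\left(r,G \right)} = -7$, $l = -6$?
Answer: $1024$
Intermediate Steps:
$\left(67 + \left(\left(-9 + O{\left(-6,l \right)}\right) - 19\right)\right)^{2} = \left(67 - 35\right)^{2} = 32^{2} = 1024$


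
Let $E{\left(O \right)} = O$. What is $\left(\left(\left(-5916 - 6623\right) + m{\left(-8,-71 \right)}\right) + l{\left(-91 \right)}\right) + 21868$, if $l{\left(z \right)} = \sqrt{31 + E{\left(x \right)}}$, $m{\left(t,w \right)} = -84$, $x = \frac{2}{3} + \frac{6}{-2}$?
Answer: $9245 + \frac{\sqrt{258}}{3} \approx 9250.4$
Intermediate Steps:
$x = - \frac{7}{3}$ ($x = 2 \cdot \frac{1}{3} + 6 \left(- \frac{1}{2}\right) = \frac{2}{3} - 3 = - \frac{7}{3} \approx -2.3333$)
$l{\left(z \right)} = \frac{\sqrt{258}}{3}$ ($l{\left(z \right)} = \sqrt{31 - \frac{7}{3}} = \sqrt{\frac{86}{3}} = \frac{\sqrt{258}}{3}$)
$\left(\left(\left(-5916 - 6623\right) + m{\left(-8,-71 \right)}\right) + l{\left(-91 \right)}\right) + 21868 = \left(\left(\left(-5916 - 6623\right) - 84\right) + \frac{\sqrt{258}}{3}\right) + 21868 = \left(\left(-12539 - 84\right) + \frac{\sqrt{258}}{3}\right) + 21868 = \left(-12623 + \frac{\sqrt{258}}{3}\right) + 21868 = 9245 + \frac{\sqrt{258}}{3}$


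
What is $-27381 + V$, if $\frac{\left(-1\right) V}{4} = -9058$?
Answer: $8851$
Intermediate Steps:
$V = 36232$ ($V = \left(-4\right) \left(-9058\right) = 36232$)
$-27381 + V = -27381 + 36232 = 8851$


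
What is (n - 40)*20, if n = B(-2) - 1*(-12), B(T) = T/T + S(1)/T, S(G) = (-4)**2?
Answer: -700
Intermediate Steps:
S(G) = 16
B(T) = 1 + 16/T (B(T) = T/T + 16/T = 1 + 16/T)
n = 5 (n = (16 - 2)/(-2) - 1*(-12) = -1/2*14 + 12 = -7 + 12 = 5)
(n - 40)*20 = (5 - 40)*20 = -35*20 = -700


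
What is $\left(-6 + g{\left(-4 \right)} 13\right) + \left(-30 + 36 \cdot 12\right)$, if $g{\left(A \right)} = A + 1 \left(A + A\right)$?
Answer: $240$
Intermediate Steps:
$g{\left(A \right)} = 3 A$ ($g{\left(A \right)} = A + 1 \cdot 2 A = A + 2 A = 3 A$)
$\left(-6 + g{\left(-4 \right)} 13\right) + \left(-30 + 36 \cdot 12\right) = \left(-6 + 3 \left(-4\right) 13\right) + \left(-30 + 36 \cdot 12\right) = \left(-6 - 156\right) + \left(-30 + 432\right) = \left(-6 - 156\right) + 402 = -162 + 402 = 240$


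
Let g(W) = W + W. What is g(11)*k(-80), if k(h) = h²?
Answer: 140800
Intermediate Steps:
g(W) = 2*W
g(11)*k(-80) = (2*11)*(-80)² = 22*6400 = 140800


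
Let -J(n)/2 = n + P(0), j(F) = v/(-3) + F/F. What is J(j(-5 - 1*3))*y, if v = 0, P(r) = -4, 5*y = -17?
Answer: -102/5 ≈ -20.400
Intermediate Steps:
y = -17/5 (y = (1/5)*(-17) = -17/5 ≈ -3.4000)
j(F) = 1 (j(F) = 0/(-3) + F/F = 0*(-1/3) + 1 = 0 + 1 = 1)
J(n) = 8 - 2*n (J(n) = -2*(n - 4) = -2*(-4 + n) = 8 - 2*n)
J(j(-5 - 1*3))*y = (8 - 2*1)*(-17/5) = (8 - 2)*(-17/5) = 6*(-17/5) = -102/5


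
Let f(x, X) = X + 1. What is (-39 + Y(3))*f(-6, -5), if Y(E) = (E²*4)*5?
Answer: -564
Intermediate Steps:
f(x, X) = 1 + X
Y(E) = 20*E² (Y(E) = (4*E²)*5 = 20*E²)
(-39 + Y(3))*f(-6, -5) = (-39 + 20*3²)*(1 - 5) = (-39 + 20*9)*(-4) = (-39 + 180)*(-4) = 141*(-4) = -564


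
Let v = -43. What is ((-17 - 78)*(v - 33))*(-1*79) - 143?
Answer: -570523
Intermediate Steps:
((-17 - 78)*(v - 33))*(-1*79) - 143 = ((-17 - 78)*(-43 - 33))*(-1*79) - 143 = -95*(-76)*(-79) - 143 = 7220*(-79) - 143 = -570380 - 143 = -570523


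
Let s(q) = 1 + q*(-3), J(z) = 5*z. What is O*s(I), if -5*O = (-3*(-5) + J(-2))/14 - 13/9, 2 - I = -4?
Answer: -2329/630 ≈ -3.6968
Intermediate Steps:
I = 6 (I = 2 - 1*(-4) = 2 + 4 = 6)
s(q) = 1 - 3*q
O = 137/630 (O = -((-3*(-5) + 5*(-2))/14 - 13/9)/5 = -((15 - 10)*(1/14) - 13*1/9)/5 = -(5*(1/14) - 13/9)/5 = -(5/14 - 13/9)/5 = -1/5*(-137/126) = 137/630 ≈ 0.21746)
O*s(I) = 137*(1 - 3*6)/630 = 137*(1 - 18)/630 = (137/630)*(-17) = -2329/630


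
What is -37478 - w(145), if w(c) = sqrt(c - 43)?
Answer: -37478 - sqrt(102) ≈ -37488.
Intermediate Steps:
w(c) = sqrt(-43 + c)
-37478 - w(145) = -37478 - sqrt(-43 + 145) = -37478 - sqrt(102)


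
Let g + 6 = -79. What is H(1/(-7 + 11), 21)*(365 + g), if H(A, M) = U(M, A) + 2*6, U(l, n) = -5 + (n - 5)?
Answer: 630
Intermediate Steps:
g = -85 (g = -6 - 79 = -85)
U(l, n) = -10 + n (U(l, n) = -5 + (-5 + n) = -10 + n)
H(A, M) = 2 + A (H(A, M) = (-10 + A) + 2*6 = (-10 + A) + 12 = 2 + A)
H(1/(-7 + 11), 21)*(365 + g) = (2 + 1/(-7 + 11))*(365 - 85) = (2 + 1/4)*280 = (2 + ¼)*280 = (9/4)*280 = 630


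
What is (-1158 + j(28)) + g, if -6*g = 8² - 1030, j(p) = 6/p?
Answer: -13955/14 ≈ -996.79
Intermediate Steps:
g = 161 (g = -(8² - 1030)/6 = -(64 - 1030)/6 = -⅙*(-966) = 161)
(-1158 + j(28)) + g = (-1158 + 6/28) + 161 = (-1158 + 6*(1/28)) + 161 = (-1158 + 3/14) + 161 = -16209/14 + 161 = -13955/14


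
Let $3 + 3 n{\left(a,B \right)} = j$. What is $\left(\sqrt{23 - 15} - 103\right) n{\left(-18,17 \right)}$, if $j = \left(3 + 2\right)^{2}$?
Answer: $- \frac{2266}{3} + \frac{44 \sqrt{2}}{3} \approx -734.59$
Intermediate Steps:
$j = 25$ ($j = 5^{2} = 25$)
$n{\left(a,B \right)} = \frac{22}{3}$ ($n{\left(a,B \right)} = -1 + \frac{1}{3} \cdot 25 = -1 + \frac{25}{3} = \frac{22}{3}$)
$\left(\sqrt{23 - 15} - 103\right) n{\left(-18,17 \right)} = \left(\sqrt{23 - 15} - 103\right) \frac{22}{3} = \left(\sqrt{8} - 103\right) \frac{22}{3} = \left(2 \sqrt{2} - 103\right) \frac{22}{3} = \left(-103 + 2 \sqrt{2}\right) \frac{22}{3} = - \frac{2266}{3} + \frac{44 \sqrt{2}}{3}$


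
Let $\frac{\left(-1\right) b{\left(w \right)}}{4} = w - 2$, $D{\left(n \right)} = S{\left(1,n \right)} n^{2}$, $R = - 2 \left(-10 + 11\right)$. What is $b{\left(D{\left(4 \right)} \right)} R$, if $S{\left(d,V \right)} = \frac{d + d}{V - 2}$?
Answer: $112$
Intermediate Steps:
$S{\left(d,V \right)} = \frac{2 d}{-2 + V}$
$R = -2$ ($R = \left(-2\right) 1 = -2$)
$D{\left(n \right)} = \frac{2 n^{2}}{-2 + n}$ ($D{\left(n \right)} = 2 \cdot 1 \frac{1}{-2 + n} n^{2} = \frac{2}{-2 + n} n^{2} = \frac{2 n^{2}}{-2 + n}$)
$b{\left(w \right)} = 8 - 4 w$ ($b{\left(w \right)} = - 4 \left(w - 2\right) = - 4 \left(-2 + w\right) = 8 - 4 w$)
$b{\left(D{\left(4 \right)} \right)} R = \left(8 - 4 \frac{2 \cdot 4^{2}}{-2 + 4}\right) \left(-2\right) = \left(8 - 4 \cdot 2 \cdot 16 \cdot \frac{1}{2}\right) \left(-2\right) = \left(8 - 64\right) \left(-2\right) = \left(-56\right) \left(-2\right) = 112$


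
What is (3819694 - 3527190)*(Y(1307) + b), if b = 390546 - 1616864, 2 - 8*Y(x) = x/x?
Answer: -358702883709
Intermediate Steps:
Y(x) = ⅛ (Y(x) = ¼ - x/(8*x) = ¼ - ⅛*1 = ¼ - ⅛ = ⅛)
b = -1226318
(3819694 - 3527190)*(Y(1307) + b) = (3819694 - 3527190)*(⅛ - 1226318) = 292504*(-9810543/8) = -358702883709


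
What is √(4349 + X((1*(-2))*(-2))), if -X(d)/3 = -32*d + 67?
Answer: 2*√1133 ≈ 67.320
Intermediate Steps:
X(d) = -201 + 96*d (X(d) = -3*(-32*d + 67) = -3*(67 - 32*d) = -201 + 96*d)
√(4349 + X((1*(-2))*(-2))) = √(4349 + (-201 + 96*((1*(-2))*(-2)))) = √(4349 + (-201 + 96*(-2*(-2)))) = √(4349 + (-201 + 96*4)) = √(4349 + (-201 + 384)) = √(4349 + 183) = √4532 = 2*√1133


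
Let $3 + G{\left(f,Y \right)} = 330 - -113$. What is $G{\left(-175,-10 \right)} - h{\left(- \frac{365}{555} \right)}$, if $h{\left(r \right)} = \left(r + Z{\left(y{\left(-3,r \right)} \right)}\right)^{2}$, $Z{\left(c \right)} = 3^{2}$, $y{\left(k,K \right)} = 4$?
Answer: $\frac{4563764}{12321} \approx 370.41$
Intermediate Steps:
$Z{\left(c \right)} = 9$
$G{\left(f,Y \right)} = 440$ ($G{\left(f,Y \right)} = -3 + \left(330 - -113\right) = -3 + \left(330 + 113\right) = -3 + 443 = 440$)
$h{\left(r \right)} = \left(9 + r\right)^{2}$ ($h{\left(r \right)} = \left(r + 9\right)^{2} = \left(9 + r\right)^{2}$)
$G{\left(-175,-10 \right)} - h{\left(- \frac{365}{555} \right)} = 440 - \left(9 - \frac{365}{555}\right)^{2} = 440 - \left(9 - \frac{73}{111}\right)^{2} = 440 - \left(\frac{926}{111}\right)^{2} = 440 - \frac{857476}{12321} = \frac{4563764}{12321}$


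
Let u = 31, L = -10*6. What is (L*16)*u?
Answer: -29760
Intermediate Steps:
L = -60
(L*16)*u = -60*16*31 = -960*31 = -29760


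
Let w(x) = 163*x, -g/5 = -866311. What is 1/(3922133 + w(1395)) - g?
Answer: -17973865440489/4149518 ≈ -4.3316e+6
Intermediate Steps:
g = 4331555 (g = -5*(-866311) = 4331555)
1/(3922133 + w(1395)) - g = 1/(3922133 + 163*1395) - 1*4331555 = 1/(3922133 + 227385) - 4331555 = 1/4149518 - 4331555 = -17973865440489/4149518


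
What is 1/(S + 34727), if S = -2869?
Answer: 1/31858 ≈ 3.1389e-5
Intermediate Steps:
1/(S + 34727) = 1/(-2869 + 34727) = 1/31858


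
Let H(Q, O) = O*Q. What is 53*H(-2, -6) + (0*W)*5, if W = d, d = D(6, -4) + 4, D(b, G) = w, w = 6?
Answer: 636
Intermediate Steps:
D(b, G) = 6
d = 10 (d = 6 + 4 = 10)
W = 10
53*H(-2, -6) + (0*W)*5 = 53*(-6*(-2)) + (0*10)*5 = 53*12 + 0*5 = 636 + 0 = 636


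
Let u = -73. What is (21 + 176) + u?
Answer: 124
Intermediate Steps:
(21 + 176) + u = (21 + 176) - 73 = 197 - 73 = 124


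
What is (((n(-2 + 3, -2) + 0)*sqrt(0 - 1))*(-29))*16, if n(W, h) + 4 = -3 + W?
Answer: 2784*I ≈ 2784.0*I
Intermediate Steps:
n(W, h) = -7 + W (n(W, h) = -4 + (-3 + W) = -7 + W)
(((n(-2 + 3, -2) + 0)*sqrt(0 - 1))*(-29))*16 = ((((-7 + (-2 + 3)) + 0)*sqrt(0 - 1))*(-29))*16 = ((((-7 + 1) + 0)*sqrt(-1))*(-29))*16 = (((-6 + 0)*I)*(-29))*16 = (-6*I*(-29))*16 = (174*I)*16 = 2784*I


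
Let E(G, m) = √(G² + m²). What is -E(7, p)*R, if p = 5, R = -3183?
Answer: 3183*√74 ≈ 27381.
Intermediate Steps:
-E(7, p)*R = -√(7² + 5²)*(-3183) = -√(49 + 25)*(-3183) = -√74*(-3183) = -(-3183)*√74 = 3183*√74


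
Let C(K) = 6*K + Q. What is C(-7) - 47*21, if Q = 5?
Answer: -1024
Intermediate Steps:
C(K) = 5 + 6*K (C(K) = 6*K + 5 = 5 + 6*K)
C(-7) - 47*21 = (5 + 6*(-7)) - 47*21 = (5 - 42) - 987 = -37 - 987 = -1024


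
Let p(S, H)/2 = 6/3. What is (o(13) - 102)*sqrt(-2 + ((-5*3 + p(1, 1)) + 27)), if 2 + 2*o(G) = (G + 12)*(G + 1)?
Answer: 72*sqrt(14) ≈ 269.40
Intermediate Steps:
p(S, H) = 4 (p(S, H) = 2*(6/3) = 2*(6*(1/3)) = 2*2 = 4)
o(G) = -1 + (1 + G)*(12 + G)/2 (o(G) = -1 + ((G + 12)*(G + 1))/2 = -1 + ((12 + G)*(1 + G))/2 = -1 + ((1 + G)*(12 + G))/2 = -1 + (1 + G)*(12 + G)/2)
(o(13) - 102)*sqrt(-2 + ((-5*3 + p(1, 1)) + 27)) = ((5 + (1/2)*13**2 + (13/2)*13) - 102)*sqrt(-2 + ((-5*3 + 4) + 27)) = ((5 + (1/2)*169 + 169/2) - 102)*sqrt(-2 + ((-15 + 4) + 27)) = ((5 + 169/2 + 169/2) - 102)*sqrt(-2 + (-11 + 27)) = (174 - 102)*sqrt(-2 + 16) = 72*sqrt(14)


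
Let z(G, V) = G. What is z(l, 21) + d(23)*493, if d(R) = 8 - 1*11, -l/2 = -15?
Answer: -1449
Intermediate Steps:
l = 30 (l = -2*(-15) = 30)
d(R) = -3 (d(R) = 8 - 11 = -3)
z(l, 21) + d(23)*493 = 30 - 3*493 = 30 - 1479 = -1449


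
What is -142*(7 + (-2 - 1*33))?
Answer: 3976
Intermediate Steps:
-142*(7 + (-2 - 1*33)) = -142*(7 + (-2 - 33)) = -142*(7 - 35) = -142*(-28) = 3976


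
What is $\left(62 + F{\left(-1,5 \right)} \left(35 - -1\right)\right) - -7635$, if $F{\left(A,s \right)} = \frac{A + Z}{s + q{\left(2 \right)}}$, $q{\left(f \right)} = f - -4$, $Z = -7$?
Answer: $\frac{84379}{11} \approx 7670.8$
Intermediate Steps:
$q{\left(f \right)} = 4 + f$ ($q{\left(f \right)} = f + 4 = 4 + f$)
$F{\left(A,s \right)} = \frac{-7 + A}{6 + s}$ ($F{\left(A,s \right)} = \frac{A - 7}{s + \left(4 + 2\right)} = \frac{-7 + A}{s + 6} = \frac{-7 + A}{6 + s}$)
$\left(62 + F{\left(-1,5 \right)} \left(35 - -1\right)\right) - -7635 = \left(62 + \frac{-7 - 1}{6 + 5} \left(35 - -1\right)\right) - -7635 = \left(62 + \frac{1}{11} \left(-8\right) \left(35 + 1\right)\right) + 7635 = \left(62 + \frac{1}{11} \left(-8\right) 36\right) + 7635 = \left(62 - \frac{288}{11}\right) + 7635 = \frac{394}{11} + 7635 = \frac{84379}{11}$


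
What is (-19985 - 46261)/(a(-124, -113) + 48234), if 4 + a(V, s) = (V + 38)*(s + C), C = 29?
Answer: -33123/27727 ≈ -1.1946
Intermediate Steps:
a(V, s) = -4 + (29 + s)*(38 + V) (a(V, s) = -4 + (V + 38)*(s + 29) = -4 + (38 + V)*(29 + s) = -4 + (29 + s)*(38 + V))
(-19985 - 46261)/(a(-124, -113) + 48234) = (-19985 - 46261)/((1098 + 29*(-124) + 38*(-113) - 124*(-113)) + 48234) = -66246/((1098 - 3596 - 4294 + 14012) + 48234) = -66246/(7220 + 48234) = -66246/55454 = -66246*1/55454 = -33123/27727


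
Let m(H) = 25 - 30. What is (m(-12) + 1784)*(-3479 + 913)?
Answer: -4564914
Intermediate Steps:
m(H) = -5
(m(-12) + 1784)*(-3479 + 913) = (-5 + 1784)*(-3479 + 913) = 1779*(-2566) = -4564914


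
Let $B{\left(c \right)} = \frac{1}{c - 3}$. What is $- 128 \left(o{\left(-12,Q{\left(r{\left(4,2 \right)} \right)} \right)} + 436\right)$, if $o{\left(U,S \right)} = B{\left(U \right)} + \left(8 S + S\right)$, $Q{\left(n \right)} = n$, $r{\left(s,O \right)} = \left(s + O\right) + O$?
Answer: $- \frac{975232}{15} \approx -65015.0$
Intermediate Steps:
$B{\left(c \right)} = \frac{1}{-3 + c}$
$r{\left(s,O \right)} = s + 2 O$ ($r{\left(s,O \right)} = \left(O + s\right) + O = s + 2 O$)
$o{\left(U,S \right)} = \frac{1}{-3 + U} + 9 S$ ($o{\left(U,S \right)} = \frac{1}{-3 + U} + \left(8 S + S\right) = \frac{1}{-3 + U} + 9 S$)
$- 128 \left(o{\left(-12,Q{\left(r{\left(4,2 \right)} \right)} \right)} + 436\right) = - 128 \left(\frac{1 + 9 \left(4 + 2 \cdot 2\right) \left(-3 - 12\right)}{-3 - 12} + 436\right) = - 128 \left(\frac{1 + 9 \left(4 + 4\right) \left(-15\right)}{-15} + 436\right) = - 128 \left(- \frac{1 + 9 \cdot 8 \left(-15\right)}{15} + 436\right) = - 128 \left(- \frac{1 - 1080}{15} + 436\right) = - 128 \left(\left(- \frac{1}{15}\right) \left(-1079\right) + 436\right) = - 128 \left(\frac{1079}{15} + 436\right) = \left(-128\right) \frac{7619}{15} = - \frac{975232}{15}$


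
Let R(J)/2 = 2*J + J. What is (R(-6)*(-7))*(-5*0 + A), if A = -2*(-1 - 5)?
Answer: 3024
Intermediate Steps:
A = 12 (A = -2*(-6) = 12)
R(J) = 6*J (R(J) = 2*(2*J + J) = 2*(3*J) = 6*J)
(R(-6)*(-7))*(-5*0 + A) = ((6*(-6))*(-7))*(-5*0 + 12) = (-36*(-7))*(0 + 12) = 252*12 = 3024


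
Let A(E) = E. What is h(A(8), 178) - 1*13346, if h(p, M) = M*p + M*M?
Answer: 19762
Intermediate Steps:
h(p, M) = M**2 + M*p (h(p, M) = M*p + M**2 = M**2 + M*p)
h(A(8), 178) - 1*13346 = 178*(178 + 8) - 1*13346 = 178*186 - 13346 = 33108 - 13346 = 19762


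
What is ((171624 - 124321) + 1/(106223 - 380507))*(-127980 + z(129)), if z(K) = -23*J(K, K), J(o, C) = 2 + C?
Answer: -1699562921488643/274284 ≈ -6.1964e+9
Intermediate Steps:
z(K) = -46 - 23*K (z(K) = -23*(2 + K) = -46 - 23*K)
((171624 - 124321) + 1/(106223 - 380507))*(-127980 + z(129)) = ((171624 - 124321) + 1/(106223 - 380507))*(-127980 + (-46 - 23*129)) = (47303 + 1/(-274284))*(-127980 + (-46 - 2967)) = (47303 - 1/274284)*(-127980 - 3013) = (12974456051/274284)*(-130993) = -1699562921488643/274284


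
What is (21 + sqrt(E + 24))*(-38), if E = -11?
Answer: -798 - 38*sqrt(13) ≈ -935.01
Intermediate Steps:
(21 + sqrt(E + 24))*(-38) = (21 + sqrt(-11 + 24))*(-38) = (21 + sqrt(13))*(-38) = -798 - 38*sqrt(13)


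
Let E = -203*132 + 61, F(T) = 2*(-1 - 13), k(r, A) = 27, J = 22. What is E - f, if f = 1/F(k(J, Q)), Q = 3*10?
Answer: -748579/28 ≈ -26735.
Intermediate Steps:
Q = 30
F(T) = -28 (F(T) = 2*(-14) = -28)
f = -1/28 (f = 1/(-28) = -1/28 ≈ -0.035714)
E = -26735 (E = -26796 + 61 = -26735)
E - f = -26735 - 1*(-1/28) = -26735 + 1/28 = -748579/28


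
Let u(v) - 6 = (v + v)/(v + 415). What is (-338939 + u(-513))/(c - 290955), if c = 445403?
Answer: -4151801/1891988 ≈ -2.1944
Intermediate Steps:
u(v) = 6 + 2*v/(415 + v) (u(v) = 6 + (v + v)/(v + 415) = 6 + (2*v)/(415 + v) = 6 + 2*v/(415 + v))
(-338939 + u(-513))/(c - 290955) = (-338939 + 2*(1245 + 4*(-513))/(415 - 513))/(445403 - 290955) = (-338939 + 2*(1245 - 2052)/(-98))/154448 = (-338939 + 2*(-1/98)*(-807))*(1/154448) = (-338939 + 807/49)*(1/154448) = -16607204/49*1/154448 = -4151801/1891988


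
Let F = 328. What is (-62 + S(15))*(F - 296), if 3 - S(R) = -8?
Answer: -1632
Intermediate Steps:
S(R) = 11 (S(R) = 3 - 1*(-8) = 3 + 8 = 11)
(-62 + S(15))*(F - 296) = (-62 + 11)*(328 - 296) = -51*32 = -1632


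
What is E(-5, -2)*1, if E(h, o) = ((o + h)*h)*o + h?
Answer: -75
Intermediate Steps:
E(h, o) = h + h*o*(h + o) (E(h, o) = ((h + o)*h)*o + h = (h*(h + o))*o + h = h*o*(h + o) + h = h + h*o*(h + o))
E(-5, -2)*1 = -5*(1 + (-2)² - 5*(-2))*1 = -5*(1 + 4 + 10)*1 = -5*15*1 = -75*1 = -75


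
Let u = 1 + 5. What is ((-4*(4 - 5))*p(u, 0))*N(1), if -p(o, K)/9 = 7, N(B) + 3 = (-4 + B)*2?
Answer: 2268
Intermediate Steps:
N(B) = -11 + 2*B (N(B) = -3 + (-4 + B)*2 = -3 + (-8 + 2*B) = -11 + 2*B)
u = 6
p(o, K) = -63 (p(o, K) = -9*7 = -63)
((-4*(4 - 5))*p(u, 0))*N(1) = (-4*(4 - 5)*(-63))*(-11 + 2*1) = (-4*(-1)*(-63))*(-11 + 2) = (4*(-63))*(-9) = -252*(-9) = 2268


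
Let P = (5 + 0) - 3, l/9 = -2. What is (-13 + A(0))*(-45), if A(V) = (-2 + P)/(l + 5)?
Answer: 585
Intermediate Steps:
l = -18 (l = 9*(-2) = -18)
P = 2 (P = 5 - 3 = 2)
A(V) = 0 (A(V) = (-2 + 2)/(-18 + 5) = 0/(-13) = 0*(-1/13) = 0)
(-13 + A(0))*(-45) = (-13 + 0)*(-45) = -13*(-45) = 585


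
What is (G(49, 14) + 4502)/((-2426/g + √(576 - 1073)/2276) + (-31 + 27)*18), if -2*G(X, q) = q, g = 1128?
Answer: -17163179730707790/283128358555529 - 101697478110*I*√497/283128358555529 ≈ -60.62 - 0.0080076*I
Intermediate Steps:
G(X, q) = -q/2
(G(49, 14) + 4502)/((-2426/g + √(576 - 1073)/2276) + (-31 + 27)*18) = (-½*14 + 4502)/((-2426/1128 + √(576 - 1073)/2276) + (-31 + 27)*18) = (-7 + 4502)/((-2426*1/1128 + √(-497)*(1/2276)) - 4*18) = 4495/((-1213/564 + (I*√497)*(1/2276)) - 72) = 4495/((-1213/564 + I*√497/2276) - 72) = 4495/(-41821/564 + I*√497/2276)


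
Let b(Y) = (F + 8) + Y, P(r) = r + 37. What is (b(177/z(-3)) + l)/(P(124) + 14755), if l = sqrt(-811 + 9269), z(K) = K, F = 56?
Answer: 5/14916 + sqrt(8458)/14916 ≈ 0.0065009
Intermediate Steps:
P(r) = 37 + r
l = sqrt(8458) ≈ 91.967
b(Y) = 64 + Y (b(Y) = (56 + 8) + Y = 64 + Y)
(b(177/z(-3)) + l)/(P(124) + 14755) = ((64 + 177/(-3)) + sqrt(8458))/((37 + 124) + 14755) = ((64 + 177*(-1/3)) + sqrt(8458))/(161 + 14755) = ((64 - 59) + sqrt(8458))/14916 = (5 + sqrt(8458))*(1/14916) = 5/14916 + sqrt(8458)/14916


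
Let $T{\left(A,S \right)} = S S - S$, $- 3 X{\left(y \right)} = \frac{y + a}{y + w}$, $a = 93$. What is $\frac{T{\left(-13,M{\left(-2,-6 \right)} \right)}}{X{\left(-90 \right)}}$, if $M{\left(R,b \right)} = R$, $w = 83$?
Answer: $42$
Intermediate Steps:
$X{\left(y \right)} = - \frac{93 + y}{3 \left(83 + y\right)}$ ($X{\left(y \right)} = - \frac{\left(y + 93\right) \frac{1}{y + 83}}{3} = - \frac{\left(93 + y\right) \frac{1}{83 + y}}{3} = - \frac{\frac{1}{83 + y} \left(93 + y\right)}{3} = - \frac{93 + y}{3 \left(83 + y\right)}$)
$T{\left(A,S \right)} = S^{2} - S$
$\frac{T{\left(-13,M{\left(-2,-6 \right)} \right)}}{X{\left(-90 \right)}} = \frac{\left(-2\right) \left(-1 - 2\right)}{\frac{1}{3} \frac{1}{83 - 90} \left(-93 - -90\right)} = \frac{\left(-2\right) \left(-3\right)}{\frac{1}{3} \frac{1}{-7} \left(-93 + 90\right)} = \frac{6}{\frac{1}{3} \left(- \frac{1}{7}\right) \left(-3\right)} = 6 \frac{1}{\frac{1}{7}} = 6 \cdot 7 = 42$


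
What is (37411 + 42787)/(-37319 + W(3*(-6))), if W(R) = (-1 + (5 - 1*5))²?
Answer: -40099/18659 ≈ -2.1490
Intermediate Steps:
W(R) = 1 (W(R) = (-1 + (5 - 5))² = (-1 + 0)² = (-1)² = 1)
(37411 + 42787)/(-37319 + W(3*(-6))) = (37411 + 42787)/(-37319 + 1) = 80198/(-37318) = 80198*(-1/37318) = -40099/18659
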